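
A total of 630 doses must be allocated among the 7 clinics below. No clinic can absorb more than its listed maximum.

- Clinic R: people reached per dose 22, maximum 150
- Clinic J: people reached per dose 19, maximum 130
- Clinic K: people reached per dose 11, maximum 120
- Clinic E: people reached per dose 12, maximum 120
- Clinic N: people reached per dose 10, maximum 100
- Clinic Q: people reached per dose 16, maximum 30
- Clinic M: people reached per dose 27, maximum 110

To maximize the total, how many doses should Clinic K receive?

90

Order the clinics by people reached per dose: Clinic M 27 > Clinic R 22 > Clinic J 19 > Clinic Q 16 > Clinic E 12 > Clinic K 11 > Clinic N 10.
Clinic M takes 110 to reach its cap of 110 → 520 left.
Clinic R takes 150 to reach its cap of 150 → 370 left.
Give Clinic J 130 to hit its cap of 130 → 240 left.
Clinic Q: +30 to 30 (cap) → 210 left.
Give Clinic E 120 to hit its cap of 120 → 90 left.
Only 90 left; Clinic K takes them to reach 90.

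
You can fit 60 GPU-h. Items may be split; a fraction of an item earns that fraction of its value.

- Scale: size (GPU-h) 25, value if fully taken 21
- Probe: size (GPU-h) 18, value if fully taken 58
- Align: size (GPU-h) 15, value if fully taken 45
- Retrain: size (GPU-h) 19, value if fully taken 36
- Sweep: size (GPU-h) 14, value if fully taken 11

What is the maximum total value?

Sort by value density: Probe 58/18≈3.22, Align 45/15≈3, Retrain 36/19≈1.89, Scale 21/25≈0.84, Sweep 11/14≈0.786.
Take all of Probe (18 GPU-h, value 58) → 42 GPU-h left.
Align: take in full, 15 GPU-h for value 45 → 27 left.
Take all of Retrain (19 GPU-h, value 36) → 8 GPU-h left.
Only 8 GPU-h remain; take 8/25 of Scale for value 21×8/25 = 6.72.
Total value = 145.72.

145.72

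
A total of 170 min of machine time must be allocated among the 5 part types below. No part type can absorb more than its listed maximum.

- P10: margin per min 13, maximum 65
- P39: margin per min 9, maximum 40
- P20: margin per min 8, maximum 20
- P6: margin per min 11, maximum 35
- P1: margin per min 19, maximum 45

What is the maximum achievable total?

Highest margin per min first: P1 19 > P10 13 > P6 11 > P39 9 > P20 8.
P1 takes 45 to reach its cap of 45 → 125 left.
Give P10 65 to hit its cap of 65 → 60 left.
P6: +35 to 35 (cap) → 25 left.
P39 has room for 40 but only 25 remain, so it gets 25.
Total = 13×65 + 9×25 + 11×35 + 19×45 = 2310.

2310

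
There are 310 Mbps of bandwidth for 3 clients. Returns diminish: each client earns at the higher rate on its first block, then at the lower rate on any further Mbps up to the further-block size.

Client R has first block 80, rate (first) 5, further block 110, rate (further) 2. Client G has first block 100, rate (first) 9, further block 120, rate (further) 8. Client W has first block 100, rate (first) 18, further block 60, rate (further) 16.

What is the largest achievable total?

4060

Order all 6 blocks by rate: Client W/T1 18 > Client W/T2 16 > Client G/T1 9 > Client G/T2 8 > Client R/T1 5 > Client R/T2 2.
Fill Client W T1 block (100 at 18) → 210 left.
Client W T2 at 16: fill all 60 → 150 left.
Client G/T1 (9): +100 → 50 left.
Client G T2 at 8: only 50 left, fill 50.
Total = 18×100 + 16×60 + 9×100 + 8×50 = 4060.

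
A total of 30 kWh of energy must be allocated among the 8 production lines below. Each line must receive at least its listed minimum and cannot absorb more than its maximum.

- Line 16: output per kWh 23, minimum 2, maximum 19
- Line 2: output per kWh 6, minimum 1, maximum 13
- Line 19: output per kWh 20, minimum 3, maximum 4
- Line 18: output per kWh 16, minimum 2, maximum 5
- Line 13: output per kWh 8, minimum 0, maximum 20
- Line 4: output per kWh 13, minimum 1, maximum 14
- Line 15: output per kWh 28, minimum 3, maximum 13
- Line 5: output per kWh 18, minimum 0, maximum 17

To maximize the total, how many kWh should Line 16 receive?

10

Meeting every minimum uses 2+1+3+2+0+1+3+0 = 12 kWh, leaving 18.
Rank by output per kWh: Line 15 28 > Line 16 23 > Line 19 20 > Line 5 18 > Line 18 16 > Line 4 13 > Line 13 8 > Line 2 6.
Line 15 takes 10 more to reach its cap of 13 → 8 left.
Only 8 left; Line 16 takes them to reach 10.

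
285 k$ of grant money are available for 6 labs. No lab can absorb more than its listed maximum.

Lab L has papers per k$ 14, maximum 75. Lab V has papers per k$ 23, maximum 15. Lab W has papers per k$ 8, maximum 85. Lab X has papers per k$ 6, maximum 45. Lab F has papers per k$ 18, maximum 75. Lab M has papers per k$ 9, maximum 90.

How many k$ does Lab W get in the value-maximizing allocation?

Highest papers per k$ first: Lab V 23 > Lab F 18 > Lab L 14 > Lab M 9 > Lab W 8 > Lab X 6.
Lab V takes 15 to reach its cap of 15 — 270 left.
Lab F: +75 to 75 (cap) — 195 left.
Lab L takes 75 to reach its cap of 75 — 120 left.
Give Lab M 90 to hit its cap of 90 — 30 left.
Lab W has room for 85 but only 30 remain, so it gets 30.

30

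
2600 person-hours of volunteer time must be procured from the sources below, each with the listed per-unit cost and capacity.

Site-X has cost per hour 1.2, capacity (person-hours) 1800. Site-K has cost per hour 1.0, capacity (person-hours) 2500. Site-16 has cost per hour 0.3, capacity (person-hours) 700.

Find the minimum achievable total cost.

Cheapest first:
Site-16 (0.3): use full 700 ; 1900 person-hours to go.
Site-K at 1.0: take 1900 of its 2500 ; requirement met.
Site-X: unused.
Cost = 700×0.3 + 1900×1.0 = 2110.

2110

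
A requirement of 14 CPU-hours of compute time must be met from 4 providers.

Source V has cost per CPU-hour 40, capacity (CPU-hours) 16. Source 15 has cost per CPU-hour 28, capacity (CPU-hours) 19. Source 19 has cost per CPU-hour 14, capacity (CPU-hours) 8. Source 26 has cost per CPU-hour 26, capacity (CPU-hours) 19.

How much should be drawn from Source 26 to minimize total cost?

Use providers in increasing cost order.
Source 19 at 14: take all 8 CPU-hours ; 6 still needed.
Source 26 (26): take the remaining 6 ; done.
Source 15, Source V: unused.

6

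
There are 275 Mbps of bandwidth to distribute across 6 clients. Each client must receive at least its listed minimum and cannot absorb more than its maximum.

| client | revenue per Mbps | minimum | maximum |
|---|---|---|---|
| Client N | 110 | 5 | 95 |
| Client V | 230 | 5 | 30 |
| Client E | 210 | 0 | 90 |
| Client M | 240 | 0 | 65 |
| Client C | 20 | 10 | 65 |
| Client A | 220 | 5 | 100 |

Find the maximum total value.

Meeting every minimum uses 5+5+0+0+10+5 = 25 Mbps, leaving 250.
Rank by revenue per Mbps: Client M 240 > Client V 230 > Client A 220 > Client E 210 > Client N 110 > Client C 20.
Client M: +65 to 65 (cap) → 185 left.
Give Client V 25 more to hit its cap of 30 → 160 left.
Client A: +95 to 100 (cap) → 65 left.
Only 65 left; Client E takes them to reach 65.
Total = 110×5 + 230×30 + 210×65 + 240×65 + 20×10 + 220×100 = 58900.

58900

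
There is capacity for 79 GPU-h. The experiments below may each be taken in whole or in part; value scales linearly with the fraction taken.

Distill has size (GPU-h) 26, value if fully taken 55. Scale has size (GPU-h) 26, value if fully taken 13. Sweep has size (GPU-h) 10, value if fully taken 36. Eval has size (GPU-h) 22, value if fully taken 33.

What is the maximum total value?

134.5

Best value per unit of size first: Sweep 36/10≈3.6, Distill 55/26≈2.12, Eval 33/22≈1.5, Scale 13/26≈0.5.
Take all of Sweep (10 GPU-h, value 36) → 69 GPU-h left.
Distill: take in full, 26 GPU-h for value 55 → 43 left.
Eval: take in full, 22 GPU-h for value 33 → 21 left.
Fill the last 21 GPU-h with part of Scale: 21/26 of it earns 10.5.
Total value = 134.5.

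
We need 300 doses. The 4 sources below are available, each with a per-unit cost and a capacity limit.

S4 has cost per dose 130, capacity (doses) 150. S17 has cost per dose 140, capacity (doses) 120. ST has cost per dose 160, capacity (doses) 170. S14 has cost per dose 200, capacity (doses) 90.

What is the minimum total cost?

41100

Cheapest first:
Take 150 from S4 at 130 — need 150 more.
S17 (140): use full 120 — 30 doses to go.
Take 30 from ST at 160 to finish.
S14: unused.
Cost = 150×130 + 120×140 + 30×160 = 41100.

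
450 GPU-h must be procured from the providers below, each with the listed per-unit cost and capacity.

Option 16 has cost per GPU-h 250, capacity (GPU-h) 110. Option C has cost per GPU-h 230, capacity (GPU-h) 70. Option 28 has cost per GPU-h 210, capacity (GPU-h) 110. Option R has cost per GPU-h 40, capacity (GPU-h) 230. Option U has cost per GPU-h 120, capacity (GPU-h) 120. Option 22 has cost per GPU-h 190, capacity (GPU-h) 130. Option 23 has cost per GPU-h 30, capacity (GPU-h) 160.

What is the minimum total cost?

Cheapest first:
Option 23 (30): use full 160 — 290 GPU-h to go.
Option R (40): use full 230 — 60 GPU-h to go.
Take 60 from Option U at 120 to finish.
Option 22, Option 28, Option C, Option 16: unused.
Cost = 160×30 + 230×40 + 60×120 = 21200.

21200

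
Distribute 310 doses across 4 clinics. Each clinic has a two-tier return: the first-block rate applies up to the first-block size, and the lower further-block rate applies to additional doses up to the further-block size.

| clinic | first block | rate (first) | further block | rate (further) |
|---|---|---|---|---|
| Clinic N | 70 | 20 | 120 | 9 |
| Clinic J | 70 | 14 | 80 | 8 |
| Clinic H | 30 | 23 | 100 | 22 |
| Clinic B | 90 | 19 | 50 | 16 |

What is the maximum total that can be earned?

Rank every tier by rate: Clinic H/T1 23 > Clinic H/T2 22 > Clinic N/T1 20 > Clinic B/T1 19 > Clinic B/T2 16 > Clinic J/T1 14 > Clinic N/T2 9 > Clinic J/T2 8.
Fill Clinic H T1 block (30 at 23) ; 280 left.
Fill Clinic H T2 block (100 at 22) ; 180 left.
Clinic N T1 at 20: fill all 70 ; 110 left.
Clinic B/T1 (19): +90 ; 20 left.
Clinic B/T2: +20 of 50 at 16; pool empty.
Total = 23×30 + 22×100 + 20×70 + 19×90 + 16×20 = 6320.

6320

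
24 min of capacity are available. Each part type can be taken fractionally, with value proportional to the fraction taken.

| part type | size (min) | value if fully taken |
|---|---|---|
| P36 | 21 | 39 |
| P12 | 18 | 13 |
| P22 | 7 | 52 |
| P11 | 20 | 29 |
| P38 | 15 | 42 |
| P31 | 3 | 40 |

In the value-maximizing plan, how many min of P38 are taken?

14

Best value per unit of size first: P31 40/3≈13.3, P22 52/7≈7.43, P38 42/15≈2.8, P36 39/21≈1.86, P11 29/20≈1.45, P12 13/18≈0.722.
P31: take in full, 3 min for value 40 — 21 left.
All 7 min of P22 fit (value 52) — 14 remain.
Only 14 min remain; take 14/15 of P38 for value 42×14/15 = 39.2.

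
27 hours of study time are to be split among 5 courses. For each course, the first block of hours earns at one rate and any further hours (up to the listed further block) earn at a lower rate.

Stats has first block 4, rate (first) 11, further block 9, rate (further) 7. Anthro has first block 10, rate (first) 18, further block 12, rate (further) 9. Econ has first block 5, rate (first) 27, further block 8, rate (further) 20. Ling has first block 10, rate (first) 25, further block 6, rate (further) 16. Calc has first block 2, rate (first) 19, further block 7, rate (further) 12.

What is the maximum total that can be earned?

Treat each block as its own option and order by rate: Econ/first 27 > Ling/first 25 > Econ/second 20 > Calc/first 19 > Anthro/first 18 > Ling/second 16 > Calc/second 12 > Stats/first 11 > Anthro/second 9 > Stats/second 7.
Fill Econ first block (5 at 27) ; 22 left.
Ling/first (25): +10 ; 12 left.
Econ/second (20): +8 ; 4 left.
Calc/first (19): +2 ; 2 left.
Anthro/first: +2 of 10 at 18; pool empty.
Total = 27×5 + 25×10 + 20×8 + 19×2 + 18×2 = 619.

619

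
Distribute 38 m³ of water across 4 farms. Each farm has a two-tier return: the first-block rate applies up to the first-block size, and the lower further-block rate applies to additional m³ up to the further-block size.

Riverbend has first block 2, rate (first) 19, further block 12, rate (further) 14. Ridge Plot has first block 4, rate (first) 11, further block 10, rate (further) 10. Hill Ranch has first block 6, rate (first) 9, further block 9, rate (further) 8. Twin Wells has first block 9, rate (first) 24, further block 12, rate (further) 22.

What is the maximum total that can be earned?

719

Rank every tier by rate: Twin Wells/T1 24 > Twin Wells/T2 22 > Riverbend/T1 19 > Riverbend/T2 14 > Ridge Plot/T1 11 > Ridge Plot/T2 10 > Hill Ranch/T1 9 > Hill Ranch/T2 8.
Twin Wells/T1 (24): +9 → 29 left.
Twin Wells T2 at 22: fill all 12 → 17 left.
Fill Riverbend T1 block (2 at 19) → 15 left.
Riverbend T2 at 14: fill all 12 → 3 left.
3 remain; put them into Ridge Plot T1 at 11.
Total = 24×9 + 22×12 + 19×2 + 14×12 + 11×3 = 719.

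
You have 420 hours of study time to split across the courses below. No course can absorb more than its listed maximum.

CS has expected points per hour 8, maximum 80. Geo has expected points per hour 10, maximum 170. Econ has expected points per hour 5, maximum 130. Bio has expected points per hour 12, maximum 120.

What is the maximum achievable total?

4030

Highest expected points per hour first: Bio 12 > Geo 10 > CS 8 > Econ 5.
Bio takes 120 to reach its cap of 120 — 300 left.
Geo takes 170 to reach its cap of 170 — 130 left.
CS takes 80 to reach its cap of 80 — 50 left.
Only 50 left; Econ takes them to reach 50.
Total = 8×80 + 10×170 + 5×50 + 12×120 = 4030.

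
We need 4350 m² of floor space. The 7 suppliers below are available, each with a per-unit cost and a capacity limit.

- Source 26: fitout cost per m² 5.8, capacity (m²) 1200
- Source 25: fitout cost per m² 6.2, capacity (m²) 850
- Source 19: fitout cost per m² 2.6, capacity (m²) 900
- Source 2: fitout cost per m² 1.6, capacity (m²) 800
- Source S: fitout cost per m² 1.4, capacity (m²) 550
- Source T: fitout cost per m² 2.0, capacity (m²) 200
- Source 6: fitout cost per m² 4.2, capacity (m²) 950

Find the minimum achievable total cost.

Cheapest first:
Source S at 1.4: take all 550 m² → 3800 still needed.
Source 2 (1.6): use full 800 → 3000 m² to go.
Take 200 from Source T at 2.0 → need 2800 more.
Take 900 from Source 19 at 2.6 → need 1900 more.
Source 6 at 4.2: take all 950 m² → 950 still needed.
Source 26 at 5.8: take 950 of its 1200 → requirement met.
Source 25: unused.
Cost = 550×1.4 + 800×1.6 + 200×2.0 + 900×2.6 + 950×4.2 + 950×5.8 = 14290.

14290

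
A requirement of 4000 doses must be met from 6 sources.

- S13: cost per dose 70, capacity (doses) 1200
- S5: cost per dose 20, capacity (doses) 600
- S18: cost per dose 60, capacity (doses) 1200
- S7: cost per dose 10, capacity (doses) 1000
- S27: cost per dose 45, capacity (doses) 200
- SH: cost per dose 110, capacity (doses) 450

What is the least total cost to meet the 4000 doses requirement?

173000

Fill from the cheapest source first.
S7 at 10: take all 1000 doses → 3000 still needed.
Take 600 from S5 at 20 → need 2400 more.
S27 (45): use full 200 → 2200 doses to go.
Take 1200 from S18 at 60 → need 1000 more.
S13 at 70: take 1000 of its 1200 → requirement met.
SH: unused.
Cost = 1000×10 + 600×20 + 200×45 + 1200×60 + 1000×70 = 173000.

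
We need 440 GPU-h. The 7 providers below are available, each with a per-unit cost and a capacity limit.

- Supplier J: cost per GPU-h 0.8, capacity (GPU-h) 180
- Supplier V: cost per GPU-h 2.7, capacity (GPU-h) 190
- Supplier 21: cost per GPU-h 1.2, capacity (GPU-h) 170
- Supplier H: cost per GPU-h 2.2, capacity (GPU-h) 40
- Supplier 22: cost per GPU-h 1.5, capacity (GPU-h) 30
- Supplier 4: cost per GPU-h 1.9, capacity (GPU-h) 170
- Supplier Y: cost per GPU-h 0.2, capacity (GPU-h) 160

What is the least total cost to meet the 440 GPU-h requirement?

296

Use providers in increasing cost order.
Supplier Y at 0.2: take all 160 GPU-h — 280 still needed.
Supplier J (0.8): use full 180 — 100 GPU-h to go.
Take 100 from Supplier 21 at 1.2 to finish.
Supplier 22, Supplier 4, Supplier H, Supplier V: unused.
Cost = 160×0.2 + 180×0.8 + 100×1.2 = 296.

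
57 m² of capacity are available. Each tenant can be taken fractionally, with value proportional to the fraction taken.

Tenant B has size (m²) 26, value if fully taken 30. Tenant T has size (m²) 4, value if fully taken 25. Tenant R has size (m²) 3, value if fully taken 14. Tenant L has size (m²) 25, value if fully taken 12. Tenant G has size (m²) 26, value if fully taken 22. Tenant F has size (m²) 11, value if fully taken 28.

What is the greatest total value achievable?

108

Best value per unit of size first: Tenant T 25/4≈6.25, Tenant R 14/3≈4.67, Tenant F 28/11≈2.55, Tenant B 30/26≈1.15, Tenant G 22/26≈0.846, Tenant L 12/25≈0.48.
Tenant T: take in full, 4 m² for value 25 → 53 left.
All 3 m² of Tenant R fit (value 14) → 50 remain.
Tenant F: take in full, 11 m² for value 28 → 39 left.
All 26 m² of Tenant B fit (value 30) → 13 remain.
13 m² left: a 13/26 share of Tenant G gives 22×13/26 = 11.
Total value = 108.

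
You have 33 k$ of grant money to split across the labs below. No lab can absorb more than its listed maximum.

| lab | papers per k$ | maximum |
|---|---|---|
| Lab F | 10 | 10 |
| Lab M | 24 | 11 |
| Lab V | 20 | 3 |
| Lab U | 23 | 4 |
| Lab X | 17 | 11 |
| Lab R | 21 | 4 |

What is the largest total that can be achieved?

Rank by papers per k$: Lab M 24 > Lab U 23 > Lab R 21 > Lab V 20 > Lab X 17 > Lab F 10.
Lab M: +11 to 11 (cap) — 22 left.
Lab U: +4 to 4 (cap) — 18 left.
Lab R: +4 to 4 (cap) — 14 left.
Lab V: +3 to 3 (cap) — 11 left.
Lab X: +11 to 11 (cap) — 0 left.
Total = 24×11 + 20×3 + 23×4 + 17×11 + 21×4 = 687.

687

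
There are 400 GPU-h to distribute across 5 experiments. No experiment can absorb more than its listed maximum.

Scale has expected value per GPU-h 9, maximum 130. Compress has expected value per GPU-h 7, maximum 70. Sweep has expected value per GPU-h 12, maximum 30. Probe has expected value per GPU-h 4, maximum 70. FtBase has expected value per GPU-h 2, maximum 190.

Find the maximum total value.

2500

Order the experiments by expected value per GPU-h: Sweep 12 > Scale 9 > Compress 7 > Probe 4 > FtBase 2.
Give Sweep 30 to hit its cap of 30 ; 370 left.
Give Scale 130 to hit its cap of 130 ; 240 left.
Compress takes 70 to reach its cap of 70 ; 170 left.
Give Probe 70 to hit its cap of 70 ; 100 left.
Only 100 left; FtBase takes them to reach 100.
Total = 9×130 + 7×70 + 12×30 + 4×70 + 2×100 = 2500.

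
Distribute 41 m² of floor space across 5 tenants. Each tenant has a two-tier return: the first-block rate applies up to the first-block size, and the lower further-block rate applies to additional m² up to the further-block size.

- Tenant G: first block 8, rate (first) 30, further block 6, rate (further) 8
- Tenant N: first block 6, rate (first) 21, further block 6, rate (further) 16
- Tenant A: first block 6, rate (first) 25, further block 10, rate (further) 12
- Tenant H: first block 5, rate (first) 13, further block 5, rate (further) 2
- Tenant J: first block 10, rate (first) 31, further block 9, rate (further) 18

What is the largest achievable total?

Rank every tier by rate: Tenant J/T1 31 > Tenant G/T1 30 > Tenant A/T1 25 > Tenant N/T1 21 > Tenant J/T2 18 > Tenant N/T2 16 > Tenant H/T1 13 > Tenant A/T2 12 > Tenant G/T2 8 > Tenant H/T2 2.
Tenant J/T1 (31): +10 → 31 left.
Tenant G T1 at 30: fill all 8 → 23 left.
Fill Tenant A T1 block (6 at 25) → 17 left.
Fill Tenant N T1 block (6 at 21) → 11 left.
Tenant J/T2 (18): +9 → 2 left.
2 remain; put them into Tenant N T2 at 16.
Total = 31×10 + 30×8 + 25×6 + 21×6 + 18×9 + 16×2 = 1020.

1020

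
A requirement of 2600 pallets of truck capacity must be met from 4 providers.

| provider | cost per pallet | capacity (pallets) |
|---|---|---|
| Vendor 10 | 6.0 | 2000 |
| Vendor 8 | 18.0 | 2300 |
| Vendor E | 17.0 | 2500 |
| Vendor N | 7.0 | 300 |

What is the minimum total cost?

19200

Use providers in increasing cost order.
Vendor 10 (6.0): use full 2000 ; 600 pallets to go.
Vendor N at 7.0: take all 300 pallets ; 300 still needed.
Vendor E at 17.0: take 300 of its 2500 ; requirement met.
Vendor 8: unused.
Cost = 2000×6.0 + 300×7.0 + 300×17.0 = 19200.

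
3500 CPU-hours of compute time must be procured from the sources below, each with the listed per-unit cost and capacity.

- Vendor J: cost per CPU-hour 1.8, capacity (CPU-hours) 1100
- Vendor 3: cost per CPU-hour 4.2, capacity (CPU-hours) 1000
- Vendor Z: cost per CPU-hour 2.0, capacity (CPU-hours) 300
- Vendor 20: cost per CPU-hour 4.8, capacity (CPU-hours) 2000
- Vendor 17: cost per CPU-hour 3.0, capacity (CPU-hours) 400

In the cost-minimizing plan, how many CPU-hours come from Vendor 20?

700

Use sources in increasing cost order.
Vendor J at 1.8: take all 1100 CPU-hours ; 2400 still needed.
Take 300 from Vendor Z at 2.0 ; need 2100 more.
Vendor 17 (3.0): use full 400 ; 1700 CPU-hours to go.
Vendor 3 at 4.2: take all 1000 CPU-hours ; 700 still needed.
Take 700 from Vendor 20 at 4.8 to finish.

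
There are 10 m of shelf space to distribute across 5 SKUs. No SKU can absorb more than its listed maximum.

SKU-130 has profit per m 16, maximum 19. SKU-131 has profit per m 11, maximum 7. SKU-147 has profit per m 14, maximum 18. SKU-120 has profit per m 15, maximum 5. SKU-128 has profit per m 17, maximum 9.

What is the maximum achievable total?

Rank by profit per m: SKU-128 17 > SKU-130 16 > SKU-120 15 > SKU-147 14 > SKU-131 11.
SKU-128: +9 to 9 (cap) → 1 left.
SKU-130: +1 (room for 19) → 1. Pool exhausted.
Total = 16×1 + 17×9 = 169.

169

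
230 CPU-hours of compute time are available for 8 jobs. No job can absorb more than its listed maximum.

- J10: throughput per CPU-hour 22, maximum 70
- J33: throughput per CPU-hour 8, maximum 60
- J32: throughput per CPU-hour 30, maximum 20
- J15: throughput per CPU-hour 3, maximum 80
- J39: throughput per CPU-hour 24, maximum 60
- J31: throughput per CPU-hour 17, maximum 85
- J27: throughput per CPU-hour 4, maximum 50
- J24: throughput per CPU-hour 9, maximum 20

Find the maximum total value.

Order the jobs by throughput per CPU-hour: J32 30 > J39 24 > J10 22 > J31 17 > J24 9 > J33 8 > J27 4 > J15 3.
Give J32 20 to hit its cap of 20 — 210 left.
J39 takes 60 to reach its cap of 60 — 150 left.
Give J10 70 to hit its cap of 70 — 80 left.
J31 has room for 85 but only 80 remain, so it gets 80.
Total = 22×70 + 30×20 + 24×60 + 17×80 = 4940.

4940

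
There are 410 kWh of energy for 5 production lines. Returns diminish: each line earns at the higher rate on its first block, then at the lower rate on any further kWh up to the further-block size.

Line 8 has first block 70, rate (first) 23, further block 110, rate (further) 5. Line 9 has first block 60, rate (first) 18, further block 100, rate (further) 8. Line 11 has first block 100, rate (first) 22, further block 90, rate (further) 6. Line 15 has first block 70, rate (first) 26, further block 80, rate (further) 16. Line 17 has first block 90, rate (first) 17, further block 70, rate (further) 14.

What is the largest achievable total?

8560

Order all 10 blocks by rate: Line 15/tier1 26 > Line 8/tier1 23 > Line 11/tier1 22 > Line 9/tier1 18 > Line 17/tier1 17 > Line 15/tier2 16 > Line 17/tier2 14 > Line 9/tier2 8 > Line 11/tier2 6 > Line 8/tier2 5.
Fill Line 15 tier1 block (70 at 26) — 340 left.
Line 8 tier1 at 23: fill all 70 — 270 left.
Line 11/tier1 (22): +100 — 170 left.
Line 9/tier1 (18): +60 — 110 left.
Line 17 tier1 at 17: fill all 90 — 20 left.
20 remain; put them into Line 15 tier2 at 16.
Total = 26×70 + 23×70 + 22×100 + 18×60 + 17×90 + 16×20 = 8560.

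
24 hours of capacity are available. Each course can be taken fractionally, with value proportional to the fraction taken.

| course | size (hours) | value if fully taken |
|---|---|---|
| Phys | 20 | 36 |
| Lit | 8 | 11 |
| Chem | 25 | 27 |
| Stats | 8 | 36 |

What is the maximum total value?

Best value per unit of size first: Stats 36/8≈4.5, Phys 36/20≈1.8, Lit 11/8≈1.38, Chem 27/25≈1.08.
Stats: take in full, 8 hours for value 36 → 16 left.
Only 16 hours remain; take 16/20 of Phys for value 36×16/20 = 28.8.
Total value = 64.8.

64.8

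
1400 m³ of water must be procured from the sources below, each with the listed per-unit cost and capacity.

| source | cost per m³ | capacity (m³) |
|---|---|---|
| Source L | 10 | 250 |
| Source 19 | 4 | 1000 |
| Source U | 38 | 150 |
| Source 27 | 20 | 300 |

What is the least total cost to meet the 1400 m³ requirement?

Use sources in increasing cost order.
Take 1000 from Source 19 at 4 ; need 400 more.
Source L (10): use full 250 ; 150 m³ to go.
Take 150 from Source 27 at 20 to finish.
Source U: unused.
Cost = 1000×4 + 250×10 + 150×20 = 9500.

9500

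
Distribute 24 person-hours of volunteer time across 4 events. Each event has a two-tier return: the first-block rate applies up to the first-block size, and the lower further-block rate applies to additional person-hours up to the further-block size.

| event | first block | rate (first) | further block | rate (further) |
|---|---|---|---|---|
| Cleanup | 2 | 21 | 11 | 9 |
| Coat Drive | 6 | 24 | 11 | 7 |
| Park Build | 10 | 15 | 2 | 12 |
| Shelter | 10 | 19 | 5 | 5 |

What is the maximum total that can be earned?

466

Order all 8 blocks by rate: Coat Drive/tier1 24 > Cleanup/tier1 21 > Shelter/tier1 19 > Park Build/tier1 15 > Park Build/tier2 12 > Cleanup/tier2 9 > Coat Drive/tier2 7 > Shelter/tier2 5.
Coat Drive tier1 at 24: fill all 6 — 18 left.
Fill Cleanup tier1 block (2 at 21) — 16 left.
Fill Shelter tier1 block (10 at 19) — 6 left.
Park Build tier1 at 15: only 6 left, fill 6.
Total = 24×6 + 21×2 + 19×10 + 15×6 = 466.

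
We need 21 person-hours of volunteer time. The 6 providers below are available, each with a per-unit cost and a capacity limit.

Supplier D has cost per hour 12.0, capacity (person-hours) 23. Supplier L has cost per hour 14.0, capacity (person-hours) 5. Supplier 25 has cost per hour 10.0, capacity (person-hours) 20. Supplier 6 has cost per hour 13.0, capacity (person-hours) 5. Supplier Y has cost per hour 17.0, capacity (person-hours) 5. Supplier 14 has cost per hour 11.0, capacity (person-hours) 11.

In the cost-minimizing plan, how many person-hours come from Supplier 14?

Fill from the cheapest provider first.
Supplier 25 (10.0): use full 20 ; 1 person-hours to go.
Supplier 14 (11.0): take the remaining 1 ; done.
Supplier D, Supplier 6, Supplier L, Supplier Y: unused.

1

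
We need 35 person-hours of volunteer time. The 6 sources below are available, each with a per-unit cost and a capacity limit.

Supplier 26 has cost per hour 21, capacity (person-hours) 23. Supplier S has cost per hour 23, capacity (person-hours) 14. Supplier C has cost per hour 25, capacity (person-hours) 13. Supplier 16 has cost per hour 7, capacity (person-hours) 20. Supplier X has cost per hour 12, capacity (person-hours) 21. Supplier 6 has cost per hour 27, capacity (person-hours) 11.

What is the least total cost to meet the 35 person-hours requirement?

320

Cheapest first:
Take 20 from Supplier 16 at 7 ; need 15 more.
Supplier X at 12: take 15 of its 21 ; requirement met.
Supplier 26, Supplier S, Supplier C, Supplier 6: unused.
Cost = 20×7 + 15×12 = 320.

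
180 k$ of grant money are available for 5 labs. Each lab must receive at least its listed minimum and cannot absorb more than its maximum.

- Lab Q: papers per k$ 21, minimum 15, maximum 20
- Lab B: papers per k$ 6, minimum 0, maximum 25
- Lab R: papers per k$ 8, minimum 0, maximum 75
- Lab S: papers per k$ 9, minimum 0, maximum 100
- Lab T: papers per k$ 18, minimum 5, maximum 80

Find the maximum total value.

Meeting every minimum uses 15+0+0+0+5 = 20 k$, leaving 160.
Highest papers per k$ first: Lab Q 21 > Lab T 18 > Lab S 9 > Lab R 8 > Lab B 6.
Give Lab Q 5 more to hit its cap of 20 — 155 left.
Lab T takes 75 more to reach its cap of 80 — 80 left.
Lab S has room for 100 more but only 80 remain, so it gets 80.
Total = 21×20 + 9×80 + 18×80 = 2580.

2580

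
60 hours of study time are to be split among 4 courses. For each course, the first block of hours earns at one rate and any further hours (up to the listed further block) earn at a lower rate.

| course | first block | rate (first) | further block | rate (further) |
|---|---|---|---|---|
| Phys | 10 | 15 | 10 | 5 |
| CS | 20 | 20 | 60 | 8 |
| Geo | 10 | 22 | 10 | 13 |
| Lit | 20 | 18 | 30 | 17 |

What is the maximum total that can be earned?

Rank every tier by rate: Geo/T1 22 > CS/T1 20 > Lit/T1 18 > Lit/T2 17 > Phys/T1 15 > Geo/T2 13 > CS/T2 8 > Phys/T2 5.
Fill Geo T1 block (10 at 22) ; 50 left.
Fill CS T1 block (20 at 20) ; 30 left.
Lit T1 at 18: fill all 20 ; 10 left.
Lit/T2: +10 of 30 at 17; pool empty.
Total = 22×10 + 20×20 + 18×20 + 17×10 = 1150.

1150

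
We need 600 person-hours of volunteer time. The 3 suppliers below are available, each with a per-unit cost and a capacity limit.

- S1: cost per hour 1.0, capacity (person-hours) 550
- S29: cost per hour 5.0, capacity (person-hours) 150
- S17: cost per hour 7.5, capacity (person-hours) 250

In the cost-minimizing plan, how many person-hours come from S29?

50

Use suppliers in increasing cost order.
S1 (1.0): use full 550 — 50 person-hours to go.
Take 50 from S29 at 5.0 to finish.
S17: unused.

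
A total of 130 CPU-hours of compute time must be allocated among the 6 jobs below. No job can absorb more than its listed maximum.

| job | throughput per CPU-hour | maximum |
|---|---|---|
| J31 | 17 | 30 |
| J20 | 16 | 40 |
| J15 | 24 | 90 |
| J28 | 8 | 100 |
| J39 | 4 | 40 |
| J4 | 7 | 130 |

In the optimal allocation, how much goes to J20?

Highest throughput per CPU-hour first: J15 24 > J31 17 > J20 16 > J28 8 > J4 7 > J39 4.
J15 takes 90 to reach its cap of 90 — 40 left.
J31: +30 to 30 (cap) — 10 left.
J20 has room for 40 but only 10 remain, so it gets 10.

10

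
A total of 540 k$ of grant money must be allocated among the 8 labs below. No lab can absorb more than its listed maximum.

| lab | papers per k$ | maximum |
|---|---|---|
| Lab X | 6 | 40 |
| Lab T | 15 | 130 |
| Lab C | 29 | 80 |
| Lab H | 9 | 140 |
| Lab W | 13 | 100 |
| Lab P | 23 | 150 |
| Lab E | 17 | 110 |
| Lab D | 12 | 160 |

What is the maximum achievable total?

Highest papers per k$ first: Lab C 29 > Lab P 23 > Lab E 17 > Lab T 15 > Lab W 13 > Lab D 12 > Lab H 9 > Lab X 6.
Lab C: +80 to 80 (cap) → 460 left.
Lab P takes 150 to reach its cap of 150 → 310 left.
Lab E takes 110 to reach its cap of 110 → 200 left.
Lab T: +130 to 130 (cap) → 70 left.
Only 70 left; Lab W takes them to reach 70.
Total = 15×130 + 29×80 + 13×70 + 23×150 + 17×110 = 10500.

10500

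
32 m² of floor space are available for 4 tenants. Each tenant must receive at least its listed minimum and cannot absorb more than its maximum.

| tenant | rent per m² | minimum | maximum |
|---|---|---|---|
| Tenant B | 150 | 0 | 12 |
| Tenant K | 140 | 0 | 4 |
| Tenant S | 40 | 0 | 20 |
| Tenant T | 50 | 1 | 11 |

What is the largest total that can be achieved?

3110

Meeting every minimum uses 0+0+0+1 = 1 m², leaving 31.
Rank by rent per m²: Tenant B 150 > Tenant K 140 > Tenant T 50 > Tenant S 40.
Tenant B takes 12 more to reach its cap of 12 → 19 left.
Give Tenant K 4 more to hit its cap of 4 → 15 left.
Tenant T: +10 to 11 (cap) → 5 left.
Only 5 left; Tenant S takes them to reach 5.
Total = 150×12 + 140×4 + 40×5 + 50×11 = 3110.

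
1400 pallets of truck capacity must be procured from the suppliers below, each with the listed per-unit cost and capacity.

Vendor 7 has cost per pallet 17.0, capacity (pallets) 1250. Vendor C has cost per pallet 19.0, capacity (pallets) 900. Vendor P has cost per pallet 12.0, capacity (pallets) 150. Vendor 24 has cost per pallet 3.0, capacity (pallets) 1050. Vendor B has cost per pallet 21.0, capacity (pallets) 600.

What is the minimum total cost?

8350

Use suppliers in increasing cost order.
Take 1050 from Vendor 24 at 3.0 ; need 350 more.
Vendor P (12.0): use full 150 ; 200 pallets to go.
Take 200 from Vendor 7 at 17.0 to finish.
Vendor C, Vendor B: unused.
Cost = 1050×3.0 + 150×12.0 + 200×17.0 = 8350.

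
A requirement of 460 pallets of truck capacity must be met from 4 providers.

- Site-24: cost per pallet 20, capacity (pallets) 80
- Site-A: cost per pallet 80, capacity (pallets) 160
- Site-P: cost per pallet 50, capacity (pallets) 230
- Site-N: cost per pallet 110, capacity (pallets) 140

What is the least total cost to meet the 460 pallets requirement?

25100

Use providers in increasing cost order.
Take 80 from Site-24 at 20 ; need 380 more.
Site-P at 50: take all 230 pallets ; 150 still needed.
Take 150 from Site-A at 80 to finish.
Site-N: unused.
Cost = 80×20 + 230×50 + 150×80 = 25100.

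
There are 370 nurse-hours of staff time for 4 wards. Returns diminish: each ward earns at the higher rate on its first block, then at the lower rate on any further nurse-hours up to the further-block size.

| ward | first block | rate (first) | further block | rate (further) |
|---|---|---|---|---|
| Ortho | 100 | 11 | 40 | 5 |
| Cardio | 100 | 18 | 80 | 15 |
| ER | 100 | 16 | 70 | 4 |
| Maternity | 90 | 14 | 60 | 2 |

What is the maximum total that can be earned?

5860

Order all 8 blocks by rate: Cardio/tier1 18 > ER/tier1 16 > Cardio/tier2 15 > Maternity/tier1 14 > Ortho/tier1 11 > Ortho/tier2 5 > ER/tier2 4 > Maternity/tier2 2.
Cardio tier1 at 18: fill all 100 — 270 left.
ER/tier1 (16): +100 — 170 left.
Cardio/tier2 (15): +80 — 90 left.
Maternity/tier1 (14): +90 — 0 left.
Total = 18×100 + 16×100 + 15×80 + 14×90 = 5860.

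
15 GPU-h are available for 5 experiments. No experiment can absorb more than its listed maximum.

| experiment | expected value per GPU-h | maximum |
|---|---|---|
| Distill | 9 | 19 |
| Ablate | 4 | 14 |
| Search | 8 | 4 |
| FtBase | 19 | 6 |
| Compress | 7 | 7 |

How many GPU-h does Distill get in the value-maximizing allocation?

9

Highest expected value per GPU-h first: FtBase 19 > Distill 9 > Search 8 > Compress 7 > Ablate 4.
Give FtBase 6 to hit its cap of 6 — 9 left.
Distill has room for 19 but only 9 remain, so it gets 9.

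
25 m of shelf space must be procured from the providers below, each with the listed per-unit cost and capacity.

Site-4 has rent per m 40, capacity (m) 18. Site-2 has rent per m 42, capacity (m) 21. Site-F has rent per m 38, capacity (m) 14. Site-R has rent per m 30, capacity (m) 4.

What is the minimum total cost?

932

Use providers in increasing cost order.
Site-R at 30: take all 4 m — 21 still needed.
Site-F (38): use full 14 — 7 m to go.
Site-4 (40): take the remaining 7 — done.
Site-2: unused.
Cost = 4×30 + 14×38 + 7×40 = 932.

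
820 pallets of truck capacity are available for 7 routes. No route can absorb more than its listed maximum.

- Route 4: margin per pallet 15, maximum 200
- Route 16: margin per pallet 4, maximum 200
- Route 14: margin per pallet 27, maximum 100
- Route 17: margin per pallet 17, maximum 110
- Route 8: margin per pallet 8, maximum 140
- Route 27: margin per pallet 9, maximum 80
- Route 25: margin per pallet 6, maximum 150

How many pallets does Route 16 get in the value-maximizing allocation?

Order the routes by margin per pallet: Route 14 27 > Route 17 17 > Route 4 15 > Route 27 9 > Route 8 8 > Route 25 6 > Route 16 4.
Route 14 takes 100 to reach its cap of 100 — 720 left.
Give Route 17 110 to hit its cap of 110 — 610 left.
Route 4 takes 200 to reach its cap of 200 — 410 left.
Route 27: +80 to 80 (cap) — 330 left.
Give Route 8 140 to hit its cap of 140 — 190 left.
Give Route 25 150 to hit its cap of 150 — 40 left.
Route 16: +40 (room for 200) → 40. Pool exhausted.

40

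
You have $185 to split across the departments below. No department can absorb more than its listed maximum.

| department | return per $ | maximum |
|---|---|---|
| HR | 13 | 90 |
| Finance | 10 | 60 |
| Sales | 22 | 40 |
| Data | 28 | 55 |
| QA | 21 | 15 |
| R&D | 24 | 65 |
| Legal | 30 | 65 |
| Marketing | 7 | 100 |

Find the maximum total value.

Highest return per $ first: Legal 30 > Data 28 > R&D 24 > Sales 22 > QA 21 > HR 13 > Finance 10 > Marketing 7.
Legal takes 65 to reach its cap of 65 — 120 left.
Data takes 55 to reach its cap of 55 — 65 left.
Give R&D 65 to hit its cap of 65 — 0 left.
Total = 28×55 + 24×65 + 30×65 = 5050.

5050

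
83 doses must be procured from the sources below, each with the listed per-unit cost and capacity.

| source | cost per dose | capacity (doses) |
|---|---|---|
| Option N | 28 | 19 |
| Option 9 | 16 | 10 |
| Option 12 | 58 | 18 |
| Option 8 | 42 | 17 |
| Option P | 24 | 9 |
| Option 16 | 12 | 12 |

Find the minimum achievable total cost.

Cheapest first:
Option 16 at 12: take all 12 doses → 71 still needed.
Option 9 (16): use full 10 → 61 doses to go.
Option P at 24: take all 9 doses → 52 still needed.
Option N (28): use full 19 → 33 doses to go.
Take 17 from Option 8 at 42 → need 16 more.
Option 12 (58): take the remaining 16 → done.
Cost = 12×12 + 10×16 + 9×24 + 19×28 + 17×42 + 16×58 = 2694.

2694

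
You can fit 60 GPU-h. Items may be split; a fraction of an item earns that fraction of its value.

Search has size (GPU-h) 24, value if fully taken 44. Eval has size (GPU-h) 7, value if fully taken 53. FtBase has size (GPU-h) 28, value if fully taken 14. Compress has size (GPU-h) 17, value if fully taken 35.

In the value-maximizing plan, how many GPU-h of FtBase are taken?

Rank by value-to-size ratio: Eval 53/7≈7.57, Compress 35/17≈2.06, Search 44/24≈1.83, FtBase 14/28≈0.5.
All 7 GPU-h of Eval fit (value 53) — 53 remain.
All 17 GPU-h of Compress fit (value 35) — 36 remain.
All 24 GPU-h of Search fit (value 44) — 12 remain.
Fill the last 12 GPU-h with part of FtBase: 12/28 of it earns 6.

12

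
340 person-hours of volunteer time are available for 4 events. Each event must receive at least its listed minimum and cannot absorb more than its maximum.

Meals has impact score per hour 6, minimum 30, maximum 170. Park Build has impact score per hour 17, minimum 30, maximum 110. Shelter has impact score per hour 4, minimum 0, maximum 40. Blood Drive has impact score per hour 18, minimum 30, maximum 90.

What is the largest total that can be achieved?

Meeting every minimum uses 30+30+0+30 = 90 person-hours, leaving 250.
Highest impact score per hour first: Blood Drive 18 > Park Build 17 > Meals 6 > Shelter 4.
Blood Drive takes 60 more to reach its cap of 90 → 190 left.
Park Build: +80 to 110 (cap) → 110 left.
Meals has room for 140 more but only 110 remain, so it gets 140.
Total = 6×140 + 17×110 + 18×90 = 4330.

4330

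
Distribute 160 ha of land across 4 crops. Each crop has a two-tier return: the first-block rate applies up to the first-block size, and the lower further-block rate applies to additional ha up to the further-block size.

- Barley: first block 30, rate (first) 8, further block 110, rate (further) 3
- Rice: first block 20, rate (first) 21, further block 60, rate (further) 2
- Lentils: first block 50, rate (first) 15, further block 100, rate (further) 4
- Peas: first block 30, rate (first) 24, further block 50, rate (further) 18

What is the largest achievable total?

Order all 8 blocks by rate: Peas/first 24 > Rice/first 21 > Peas/second 18 > Lentils/first 15 > Barley/first 8 > Lentils/second 4 > Barley/second 3 > Rice/second 2.
Peas/first (24): +30 → 130 left.
Rice first at 21: fill all 20 → 110 left.
Peas second at 18: fill all 50 → 60 left.
Fill Lentils first block (50 at 15) → 10 left.
10 remain; put them into Barley first at 8.
Total = 24×30 + 21×20 + 18×50 + 15×50 + 8×10 = 2870.

2870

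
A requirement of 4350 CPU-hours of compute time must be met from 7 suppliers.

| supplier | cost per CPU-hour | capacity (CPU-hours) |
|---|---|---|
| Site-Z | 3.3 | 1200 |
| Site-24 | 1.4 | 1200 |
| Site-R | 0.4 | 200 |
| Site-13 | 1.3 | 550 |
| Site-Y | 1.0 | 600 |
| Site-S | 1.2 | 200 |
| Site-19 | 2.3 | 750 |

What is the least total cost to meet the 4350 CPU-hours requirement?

7845

Use suppliers in increasing cost order.
Site-R at 0.4: take all 200 CPU-hours — 4150 still needed.
Site-Y (1.0): use full 600 — 3550 CPU-hours to go.
Site-S at 1.2: take all 200 CPU-hours — 3350 still needed.
Take 550 from Site-13 at 1.3 — need 2800 more.
Take 1200 from Site-24 at 1.4 — need 1600 more.
Take 750 from Site-19 at 2.3 — need 850 more.
Take 850 from Site-Z at 3.3 to finish.
Cost = 200×0.4 + 600×1.0 + 200×1.2 + 550×1.3 + 1200×1.4 + 750×2.3 + 850×3.3 = 7845.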